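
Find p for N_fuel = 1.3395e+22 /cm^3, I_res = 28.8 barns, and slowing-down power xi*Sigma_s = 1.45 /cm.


p = exp(-N * I * 1e-24 / (xi*Sigma_s))
p = exp(-1.3395e+22 * 28.8 * 1e-24 / 1.45)
p = 0.76640

0.76640


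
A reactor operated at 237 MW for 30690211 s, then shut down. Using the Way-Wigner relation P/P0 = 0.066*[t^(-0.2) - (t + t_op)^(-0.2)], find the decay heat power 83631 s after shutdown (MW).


P/P0 = 0.066 * [t^(-0.2) - (t + t_op)^(-0.2)]
P/P0 = 0.066 * [83631^(-0.2) - (83631 + 30690211)^(-0.2)]
P/P0 = 0.066 * [0.1036398 - 0.03179535] = 0.004741734
P = 237 * 0.004741734 = 1.1238 MW

1.1238


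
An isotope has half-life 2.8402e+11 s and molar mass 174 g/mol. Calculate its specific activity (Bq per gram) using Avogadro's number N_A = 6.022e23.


lambda = ln(2) / t_half = ln(2) / 2.8402e+11 = 2.440487e-12 /s
SA = lambda * N_A / M
SA = 2.440487e-12 * 6.022e23 / 174
SA = 8.4463e+09 Bq/g

8.4463e+09


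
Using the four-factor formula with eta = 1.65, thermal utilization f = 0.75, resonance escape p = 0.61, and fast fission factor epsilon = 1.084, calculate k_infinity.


k_inf = eta * f * p * epsilon
k_inf = 1.65 * 0.75 * 0.61 * 1.084
k_inf = 0.81828

0.81828


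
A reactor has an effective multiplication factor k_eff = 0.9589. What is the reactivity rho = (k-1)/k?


rho = (k_eff - 1) / k_eff
rho = (0.9589 - 1) / 0.9589
rho = -0.042862

-0.042862


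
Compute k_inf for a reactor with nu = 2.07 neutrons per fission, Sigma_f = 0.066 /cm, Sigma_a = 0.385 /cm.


k_inf = nu * Sigma_f / Sigma_a
k_inf = 2.07 * 0.066 / 0.385
k_inf = 0.35486

0.35486


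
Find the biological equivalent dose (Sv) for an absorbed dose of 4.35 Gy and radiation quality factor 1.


H = D * Q
H = 4.35 * 1
H = 4.3500 Sv

4.3500


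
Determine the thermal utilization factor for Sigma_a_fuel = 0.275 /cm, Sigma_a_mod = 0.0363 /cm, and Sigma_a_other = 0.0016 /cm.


f = Sigma_a_fuel / (Sigma_a_fuel + Sigma_a_mod + Sigma_a_other)
f = 0.275 / (0.275 + 0.0363 + 0.0016)
f = 0.87888

0.87888


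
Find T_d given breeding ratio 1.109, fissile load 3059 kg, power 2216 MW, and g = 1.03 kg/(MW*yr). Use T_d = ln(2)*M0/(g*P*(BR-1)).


Breeding gain G = BR - 1 = 1.109 - 1 = 0.109
Fissile production rate = g * P * G = 1.03 * 2216 * 0.109 = 248.79032 kg/yr
T_d = ln(2) * M0 / (g * P * G)
T_d = ln(2) * 3059 / 248.79032 = 8.5226 yr

8.5226


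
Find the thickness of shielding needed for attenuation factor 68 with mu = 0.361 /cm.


x = ln(factor) / mu
x = ln(68) / 0.361
x = 11.688 cm

11.688


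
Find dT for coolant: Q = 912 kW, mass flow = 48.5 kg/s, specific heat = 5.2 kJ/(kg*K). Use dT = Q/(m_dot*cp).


dT = Q / (m_dot * cp)
dT = 912 / (48.5 * 5.2)
dT = 3.6162 C

3.6162


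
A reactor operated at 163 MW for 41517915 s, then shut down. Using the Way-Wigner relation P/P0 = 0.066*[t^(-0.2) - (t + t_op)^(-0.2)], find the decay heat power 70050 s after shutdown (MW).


P/P0 = 0.066 * [t^(-0.2) - (t + t_op)^(-0.2)]
P/P0 = 0.066 * [70050^(-0.2) - (70050 + 41517915)^(-0.2)]
P/P0 = 0.066 * [0.1073788 - 0.02993688] = 0.005111167
P = 163 * 0.005111167 = 0.83312 MW

0.83312


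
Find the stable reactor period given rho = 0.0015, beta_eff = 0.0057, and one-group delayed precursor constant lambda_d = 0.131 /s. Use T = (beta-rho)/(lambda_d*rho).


T = (beta - rho) / (lambda_d * rho)
T = (0.0057 - 0.0015) / (0.131 * 0.0015)
T = 21.374 s

21.374


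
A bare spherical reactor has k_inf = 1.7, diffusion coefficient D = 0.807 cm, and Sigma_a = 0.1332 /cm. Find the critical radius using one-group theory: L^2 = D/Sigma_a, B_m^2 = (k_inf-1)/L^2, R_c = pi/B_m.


L^2 = D / Sigma_a = 0.807 / 0.1332 = 6.058559 cm^2
B_m^2 = (k_inf - 1) / L^2 = (1.7 - 1) / 6.058559 = 0.1155390 /cm^2
For a bare sphere: B_g = pi/R, so R_c = pi / sqrt(B_m^2)
R_c = pi / sqrt(0.1155390) = 9.2424 cm

9.2424


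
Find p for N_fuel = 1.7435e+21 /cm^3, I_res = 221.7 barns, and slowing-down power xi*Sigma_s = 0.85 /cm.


p = exp(-N * I * 1e-24 / (xi*Sigma_s))
p = exp(-1.7435e+21 * 221.7 * 1e-24 / 0.85)
p = 0.63461

0.63461


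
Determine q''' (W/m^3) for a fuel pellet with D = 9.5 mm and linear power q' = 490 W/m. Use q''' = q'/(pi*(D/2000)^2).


r = D / 2 / 1000 = 9.5 / 2 / 1000 = 0.00475 m
q''' = q' / (pi * r^2)
q''' = 490 / (pi * 0.00475^2)
q''' = 6.9129e+06 W/m^3

6.9129e+06


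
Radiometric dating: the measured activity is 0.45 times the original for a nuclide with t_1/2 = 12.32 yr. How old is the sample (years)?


lambda = ln(2) / t_half = ln(2) / 12.32 = 0.05626195 /yr
t = -ln(A/A0) / lambda
t = -ln(0.45) / 0.05626195
t = 14.193 yr

14.193


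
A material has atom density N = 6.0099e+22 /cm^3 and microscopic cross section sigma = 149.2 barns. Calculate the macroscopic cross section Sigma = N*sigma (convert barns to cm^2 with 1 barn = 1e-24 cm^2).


Sigma = N * sigma_barns * 1e-24
Sigma = 6.0099e+22 * 149.2 * 1e-24
Sigma = 8.9668 /cm

8.9668


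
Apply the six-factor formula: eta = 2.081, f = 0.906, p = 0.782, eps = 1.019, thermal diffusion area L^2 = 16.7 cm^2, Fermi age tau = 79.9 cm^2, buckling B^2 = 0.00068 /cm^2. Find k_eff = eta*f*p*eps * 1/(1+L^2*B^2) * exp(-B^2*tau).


k_inf = eta*f*p*eps = 2.081*0.906*0.782*1.019 = 1.502385
P_TNL = 1/(1 + L^2*B^2) = 1/(1 + 16.7*0.00068) = 0.9887715
P_FNL = exp(-B^2*tau) = exp(-0.00068*79.9) = 0.9471176
k_eff = k_inf * P_TNL * P_FNL = 1.502385 * 0.9887715 * 0.9471176
k_eff = 1.4070

1.4070


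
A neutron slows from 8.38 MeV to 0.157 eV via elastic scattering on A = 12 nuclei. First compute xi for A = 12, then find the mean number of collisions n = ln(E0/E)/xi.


xi = 1 + (A-1)^2/(2A)*ln((A-1)/(A+1)) = 0.1577690 (for A = 12)
n = ln(E0/E) / xi
n = ln(8.38e6 / 0.157) / 0.1577690
n = ln(5.337580e+07) / 0.1577690 = 112.78

112.78


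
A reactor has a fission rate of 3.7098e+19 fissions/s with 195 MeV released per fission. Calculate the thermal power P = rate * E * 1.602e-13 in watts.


P = fission_rate * E_MeV * 1.602e-13
P = 3.7098e+19 * 195 * 1.602e-13
P = 1.1589e+09 W

1.1589e+09


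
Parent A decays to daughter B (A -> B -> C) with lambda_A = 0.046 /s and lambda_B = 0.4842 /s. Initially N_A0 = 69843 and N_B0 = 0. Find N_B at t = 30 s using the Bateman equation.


N_B(t) = lambda_A * N_A0 / (lambda_B - lambda_A) * [exp(-lambda_A*t) - exp(-lambda_B*t)]
exp(-0.046*30) = 0.2515786; exp(-0.4842*30) = 4.914036e-07
N_B = 0.046 * 69843 / (0.4842 - 0.046) * (0.2515786 - 4.914036e-07)
N_B = 1844.5

1844.5


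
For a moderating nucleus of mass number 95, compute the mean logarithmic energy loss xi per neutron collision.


xi = 1 + (A-1)^2/(2A) * ln((A-1)/(A+1))
xi = 1 + (95-1)^2/(2*95) * ln((95-1)/(95 +1))
xi = 0.020906

0.020906


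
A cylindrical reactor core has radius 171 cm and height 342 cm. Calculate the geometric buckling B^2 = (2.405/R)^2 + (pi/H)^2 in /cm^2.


B^2 = (2.405/R)^2 + (pi/H)^2
B^2 = (2.405/171)^2 + (pi/342)^2
B^2 = 2.8219e-04 /cm^2

2.8219e-04


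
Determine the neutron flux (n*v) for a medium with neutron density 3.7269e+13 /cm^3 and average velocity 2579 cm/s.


phi = n * v
phi = 3.7269e+13 * 2579
phi = 9.6117e+16 /cm^2/s

9.6117e+16


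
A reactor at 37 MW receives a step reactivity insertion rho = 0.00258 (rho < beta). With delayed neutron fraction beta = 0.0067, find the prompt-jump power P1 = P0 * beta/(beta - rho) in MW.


P1/P0 = beta / (beta - rho)
P1/P0 = 0.0067 / (0.0067 - 0.00258) = 1.626214
P1 = 37 * 1.626214 = 60.170 MW

60.170


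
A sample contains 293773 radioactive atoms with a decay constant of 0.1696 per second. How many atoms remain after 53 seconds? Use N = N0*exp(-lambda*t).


N = N0 * exp(-lambda * t)
N = 293773 * exp(-0.1696 * 53)
N = 36.663

36.663


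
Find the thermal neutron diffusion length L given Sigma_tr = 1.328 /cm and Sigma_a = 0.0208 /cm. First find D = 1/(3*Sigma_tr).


D = 1 / (3 * Sigma_tr) = 1 / (3 * 1.328) = 0.2510040 cm
L = sqrt(D / Sigma_a)
L = sqrt(0.2510040 / 0.0208)
L = 3.4738 cm

3.4738


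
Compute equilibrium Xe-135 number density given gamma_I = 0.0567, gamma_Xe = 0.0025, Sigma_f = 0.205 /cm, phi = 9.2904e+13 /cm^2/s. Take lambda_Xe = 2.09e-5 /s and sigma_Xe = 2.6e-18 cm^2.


Xe_eq = (gamma_I + gamma_Xe) * Sigma_f * phi / (lambda_Xe + sigma_Xe * phi)
Numerator = (0.0567 + 0.0025) * 0.205 * 9.2904e+13 = 1.127483e+12
Denominator = 2.09e-5 + 2.6e-18 * 9.2904e+13 = 2.624504e-04
Xe_eq = 1.127483e+12 / 2.624504e-04 = 4.2960e+15 /cm^3

4.2960e+15


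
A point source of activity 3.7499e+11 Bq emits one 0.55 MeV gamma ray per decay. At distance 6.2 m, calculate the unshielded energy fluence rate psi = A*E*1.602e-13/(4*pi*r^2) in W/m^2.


psi = A * E * 1.602e-13 / (4*pi*r^2)
psi = 3.7499e+11 * 0.55 * 1.602e-13 / (4*pi*6.2^2)
psi = 6.8399e-05 W/m^2

6.8399e-05


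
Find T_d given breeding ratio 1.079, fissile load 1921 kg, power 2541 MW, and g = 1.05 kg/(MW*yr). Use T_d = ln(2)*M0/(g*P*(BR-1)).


Breeding gain G = BR - 1 = 1.079 - 1 = 0.079
Fissile production rate = g * P * G = 1.05 * 2541 * 0.079 = 210.77595 kg/yr
T_d = ln(2) * M0 / (g * P * G)
T_d = ln(2) * 1921 / 210.77595 = 6.3173 yr

6.3173


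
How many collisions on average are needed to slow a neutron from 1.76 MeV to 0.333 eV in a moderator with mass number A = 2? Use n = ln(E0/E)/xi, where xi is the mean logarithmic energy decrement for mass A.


xi = 1 + (A-1)^2/(2A)*ln((A-1)/(A+1)) = 0.7253469 (for A = 2)
n = ln(E0/E) / xi
n = ln(1.76e6 / 0.333) / 0.7253469
n = ln(5.285285e+06) / 0.7253469 = 21.342

21.342


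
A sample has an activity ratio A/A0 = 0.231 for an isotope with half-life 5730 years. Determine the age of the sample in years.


lambda = ln(2) / t_half = ln(2) / 5730 = 1.209681e-04 /yr
t = -ln(A/A0) / lambda
t = -ln(0.231) / 1.209681e-04
t = 12113 yr

12113


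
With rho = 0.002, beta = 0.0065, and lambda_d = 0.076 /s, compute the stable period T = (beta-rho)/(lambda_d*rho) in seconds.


T = (beta - rho) / (lambda_d * rho)
T = (0.0065 - 0.002) / (0.076 * 0.002)
T = 29.605 s

29.605


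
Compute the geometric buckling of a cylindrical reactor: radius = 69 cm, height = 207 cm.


B^2 = (2.405/R)^2 + (pi/H)^2
B^2 = (2.405/69)^2 + (pi/207)^2
B^2 = 0.0014452 /cm^2

0.0014452


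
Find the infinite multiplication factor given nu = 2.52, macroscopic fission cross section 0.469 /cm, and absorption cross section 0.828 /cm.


k_inf = nu * Sigma_f / Sigma_a
k_inf = 2.52 * 0.469 / 0.828
k_inf = 1.4274

1.4274


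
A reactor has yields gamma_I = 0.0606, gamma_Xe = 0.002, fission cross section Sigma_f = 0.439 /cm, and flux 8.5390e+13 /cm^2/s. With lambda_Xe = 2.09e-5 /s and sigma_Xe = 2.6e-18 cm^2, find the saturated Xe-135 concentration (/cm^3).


Xe_eq = (gamma_I + gamma_Xe) * Sigma_f * phi / (lambda_Xe + sigma_Xe * phi)
Numerator = (0.0606 + 0.002) * 0.439 * 8.5390e+13 = 2.346637e+12
Denominator = 2.09e-5 + 2.6e-18 * 8.5390e+13 = 2.429140e-04
Xe_eq = 2.346637e+12 / 2.429140e-04 = 9.6604e+15 /cm^3

9.6604e+15


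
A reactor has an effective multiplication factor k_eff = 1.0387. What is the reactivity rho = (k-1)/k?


rho = (k_eff - 1) / k_eff
rho = (1.0387 - 1) / 1.0387
rho = 0.037258

0.037258


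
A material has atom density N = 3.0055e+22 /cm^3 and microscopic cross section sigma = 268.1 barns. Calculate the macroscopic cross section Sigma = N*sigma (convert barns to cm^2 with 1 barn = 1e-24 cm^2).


Sigma = N * sigma_barns * 1e-24
Sigma = 3.0055e+22 * 268.1 * 1e-24
Sigma = 8.0577 /cm

8.0577


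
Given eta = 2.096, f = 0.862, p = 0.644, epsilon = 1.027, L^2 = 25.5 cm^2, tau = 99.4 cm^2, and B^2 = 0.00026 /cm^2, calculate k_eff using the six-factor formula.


k_inf = eta*f*p*eps = 2.096*0.862*0.644*1.027 = 1.194964
P_TNL = 1/(1 + L^2*B^2) = 1/(1 + 25.5*0.00026) = 0.9934137
P_FNL = exp(-B^2*tau) = exp(-0.00026*99.4) = 0.9744871
k_eff = k_inf * P_TNL * P_FNL = 1.194964 * 0.9934137 * 0.9744871
k_eff = 1.1568

1.1568


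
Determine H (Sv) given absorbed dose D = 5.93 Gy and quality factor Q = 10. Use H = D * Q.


H = D * Q
H = 5.93 * 10
H = 59.300 Sv

59.300


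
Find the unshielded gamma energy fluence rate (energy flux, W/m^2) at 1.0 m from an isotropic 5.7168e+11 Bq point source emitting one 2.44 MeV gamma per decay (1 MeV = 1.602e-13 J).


psi = A * E * 1.602e-13 / (4*pi*r^2)
psi = 5.7168e+11 * 2.44 * 1.602e-13 / (4*pi*1.0^2)
psi = 0.017783 W/m^2

0.017783


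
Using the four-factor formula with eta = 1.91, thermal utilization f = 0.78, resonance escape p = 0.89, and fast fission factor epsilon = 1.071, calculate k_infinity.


k_inf = eta * f * p * epsilon
k_inf = 1.91 * 0.78 * 0.89 * 1.071
k_inf = 1.4201

1.4201


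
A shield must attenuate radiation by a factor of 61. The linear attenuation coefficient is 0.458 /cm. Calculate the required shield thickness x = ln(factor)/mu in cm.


x = ln(factor) / mu
x = ln(61) / 0.458
x = 8.9757 cm

8.9757


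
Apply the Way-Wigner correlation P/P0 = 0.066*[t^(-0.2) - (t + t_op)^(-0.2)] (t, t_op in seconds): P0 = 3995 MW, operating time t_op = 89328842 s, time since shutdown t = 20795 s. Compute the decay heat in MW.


P/P0 = 0.066 * [t^(-0.2) - (t + t_op)^(-0.2)]
P/P0 = 0.066 * [20795^(-0.2) - (20795 + 89328842)^(-0.2)]
P/P0 = 0.066 * [0.1369015 - 0.02569103] = 0.007339891
P = 3995 * 0.007339891 = 29.323 MW

29.323


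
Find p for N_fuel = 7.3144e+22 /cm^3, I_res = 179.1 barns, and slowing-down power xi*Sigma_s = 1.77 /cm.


p = exp(-N * I * 1e-24 / (xi*Sigma_s))
p = exp(-7.3144e+22 * 179.1 * 1e-24 / 1.77)
p = 6.1053e-04

6.1053e-04


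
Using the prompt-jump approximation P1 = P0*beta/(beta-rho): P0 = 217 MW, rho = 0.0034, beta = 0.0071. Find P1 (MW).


P1/P0 = beta / (beta - rho)
P1/P0 = 0.0071 / (0.0071 - 0.0034) = 1.918919
P1 = 217 * 1.918919 = 416.41 MW

416.41


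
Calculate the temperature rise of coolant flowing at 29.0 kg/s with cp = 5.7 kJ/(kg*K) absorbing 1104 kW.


dT = Q / (m_dot * cp)
dT = 1104 / (29.0 * 5.7)
dT = 6.6788 C

6.6788


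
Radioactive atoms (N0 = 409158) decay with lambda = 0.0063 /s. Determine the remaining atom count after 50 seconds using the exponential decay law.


N = N0 * exp(-lambda * t)
N = 409158 * exp(-0.0063 * 50)
N = 298599

298599


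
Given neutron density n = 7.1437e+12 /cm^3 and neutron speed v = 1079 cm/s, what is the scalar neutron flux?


phi = n * v
phi = 7.1437e+12 * 1079
phi = 7.7081e+15 /cm^2/s

7.7081e+15


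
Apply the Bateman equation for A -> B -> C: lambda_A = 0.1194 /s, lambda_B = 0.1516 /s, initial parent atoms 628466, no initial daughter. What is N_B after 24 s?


N_B(t) = lambda_A * N_A0 / (lambda_B - lambda_A) * [exp(-lambda_A*t) - exp(-lambda_B*t)]
exp(-0.1194*24) = 0.05694895; exp(-0.1516*24) = 0.02629438
N_B = 0.1194 * 628466 / (0.1516 - 0.1194) * (0.05694895 - 0.02629438)
N_B = 71437

71437


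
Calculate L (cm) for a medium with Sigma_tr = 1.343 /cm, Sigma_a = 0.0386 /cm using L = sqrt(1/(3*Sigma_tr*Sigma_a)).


D = 1 / (3 * Sigma_tr) = 1 / (3 * 1.343) = 0.2482005 cm
L = sqrt(D / Sigma_a)
L = sqrt(0.2482005 / 0.0386)
L = 2.5358 cm

2.5358


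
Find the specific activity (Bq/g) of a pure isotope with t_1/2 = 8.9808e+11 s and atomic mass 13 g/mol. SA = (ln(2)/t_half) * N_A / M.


lambda = ln(2) / t_half = ln(2) / 8.9808e+11 = 7.718101e-13 /s
SA = lambda * N_A / M
SA = 7.718101e-13 * 6.022e23 / 13
SA = 3.5753e+10 Bq/g

3.5753e+10


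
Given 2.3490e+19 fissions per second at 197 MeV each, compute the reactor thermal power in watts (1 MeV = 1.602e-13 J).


P = fission_rate * E_MeV * 1.602e-13
P = 2.3490e+19 * 197 * 1.602e-13
P = 7.4133e+08 W

7.4133e+08


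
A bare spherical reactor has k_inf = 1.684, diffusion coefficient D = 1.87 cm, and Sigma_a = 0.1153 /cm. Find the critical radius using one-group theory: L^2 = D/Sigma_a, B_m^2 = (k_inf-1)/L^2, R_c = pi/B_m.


L^2 = D / Sigma_a = 1.87 / 0.1153 = 16.21856 cm^2
B_m^2 = (k_inf - 1) / L^2 = (1.684 - 1) / 16.21856 = 0.04217390 /cm^2
For a bare sphere: B_g = pi/R, so R_c = pi / sqrt(B_m^2)
R_c = pi / sqrt(0.04217390) = 15.298 cm

15.298


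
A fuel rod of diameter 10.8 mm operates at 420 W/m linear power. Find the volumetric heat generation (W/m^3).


r = D / 2 / 1000 = 10.8 / 2 / 1000 = 0.0054 m
q''' = q' / (pi * r^2)
q''' = 420 / (pi * 0.0054^2)
q''' = 4.5847e+06 W/m^3

4.5847e+06


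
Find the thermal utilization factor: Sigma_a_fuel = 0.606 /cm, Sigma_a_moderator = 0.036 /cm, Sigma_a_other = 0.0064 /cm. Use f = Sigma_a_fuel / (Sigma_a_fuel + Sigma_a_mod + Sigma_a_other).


f = Sigma_a_fuel / (Sigma_a_fuel + Sigma_a_mod + Sigma_a_other)
f = 0.606 / (0.606 + 0.036 + 0.0064)
f = 0.93461

0.93461


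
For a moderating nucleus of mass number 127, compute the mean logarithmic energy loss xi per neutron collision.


xi = 1 + (A-1)^2/(2A) * ln((A-1)/(A+1))
xi = 1 + (127-1)^2/(2*127) * ln((127-1)/(127 +1))
xi = 0.015666

0.015666


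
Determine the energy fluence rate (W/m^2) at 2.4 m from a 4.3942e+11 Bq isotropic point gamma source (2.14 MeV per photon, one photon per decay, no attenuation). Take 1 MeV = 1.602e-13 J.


psi = A * E * 1.602e-13 / (4*pi*r^2)
psi = 4.3942e+11 * 2.14 * 1.602e-13 / (4*pi*2.4^2)
psi = 0.0020812 W/m^2

0.0020812


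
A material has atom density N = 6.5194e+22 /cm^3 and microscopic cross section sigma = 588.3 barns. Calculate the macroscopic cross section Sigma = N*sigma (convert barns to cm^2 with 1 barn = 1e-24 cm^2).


Sigma = N * sigma_barns * 1e-24
Sigma = 6.5194e+22 * 588.3 * 1e-24
Sigma = 38.354 /cm

38.354


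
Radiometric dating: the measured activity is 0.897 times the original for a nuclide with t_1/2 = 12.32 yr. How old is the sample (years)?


lambda = ln(2) / t_half = ln(2) / 12.32 = 0.05626195 /yr
t = -ln(A/A0) / lambda
t = -ln(0.897) / 0.05626195
t = 1.9320 yr

1.9320


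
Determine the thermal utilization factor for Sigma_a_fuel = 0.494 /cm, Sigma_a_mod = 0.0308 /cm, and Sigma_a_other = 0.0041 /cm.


f = Sigma_a_fuel / (Sigma_a_fuel + Sigma_a_mod + Sigma_a_other)
f = 0.494 / (0.494 + 0.0308 + 0.0041)
f = 0.93401

0.93401


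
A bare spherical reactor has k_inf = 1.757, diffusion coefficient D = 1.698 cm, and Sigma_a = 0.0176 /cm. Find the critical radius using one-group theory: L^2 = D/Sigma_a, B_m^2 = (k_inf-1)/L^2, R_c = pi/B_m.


L^2 = D / Sigma_a = 1.698 / 0.0176 = 96.47727 cm^2
B_m^2 = (k_inf - 1) / L^2 = (1.757 - 1) / 96.47727 = 0.007846408 /cm^2
For a bare sphere: B_g = pi/R, so R_c = pi / sqrt(B_m^2)
R_c = pi / sqrt(0.007846408) = 35.466 cm

35.466


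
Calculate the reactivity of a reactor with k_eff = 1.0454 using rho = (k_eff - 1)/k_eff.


rho = (k_eff - 1) / k_eff
rho = (1.0454 - 1) / 1.0454
rho = 0.043428

0.043428


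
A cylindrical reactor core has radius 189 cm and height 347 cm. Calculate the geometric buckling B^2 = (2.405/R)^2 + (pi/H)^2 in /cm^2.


B^2 = (2.405/R)^2 + (pi/H)^2
B^2 = (2.405/189)^2 + (pi/347)^2
B^2 = 2.4389e-04 /cm^2

2.4389e-04


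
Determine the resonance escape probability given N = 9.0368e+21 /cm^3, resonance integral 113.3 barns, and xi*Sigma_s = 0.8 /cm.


p = exp(-N * I * 1e-24 / (xi*Sigma_s))
p = exp(-9.0368e+21 * 113.3 * 1e-24 / 0.8)
p = 0.27808

0.27808


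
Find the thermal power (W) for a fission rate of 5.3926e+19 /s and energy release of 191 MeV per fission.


P = fission_rate * E_MeV * 1.602e-13
P = 5.3926e+19 * 191 * 1.602e-13
P = 1.6500e+09 W

1.6500e+09


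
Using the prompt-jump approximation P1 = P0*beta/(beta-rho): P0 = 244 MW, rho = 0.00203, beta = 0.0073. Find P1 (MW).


P1/P0 = beta / (beta - rho)
P1/P0 = 0.0073 / (0.0073 - 0.00203) = 1.385199
P1 = 244 * 1.385199 = 337.99 MW

337.99


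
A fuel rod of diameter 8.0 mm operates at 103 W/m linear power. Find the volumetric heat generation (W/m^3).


r = D / 2 / 1000 = 8.0 / 2 / 1000 = 0.004 m
q''' = q' / (pi * r^2)
q''' = 103 / (pi * 0.004^2)
q''' = 2.0491e+06 W/m^3

2.0491e+06


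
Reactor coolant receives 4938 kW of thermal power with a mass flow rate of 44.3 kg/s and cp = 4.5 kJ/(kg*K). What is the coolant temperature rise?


dT = Q / (m_dot * cp)
dT = 4938 / (44.3 * 4.5)
dT = 24.771 C

24.771


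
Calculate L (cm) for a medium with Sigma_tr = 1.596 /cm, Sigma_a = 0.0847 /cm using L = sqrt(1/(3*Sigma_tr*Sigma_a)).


D = 1 / (3 * Sigma_tr) = 1 / (3 * 1.596) = 0.2088555 cm
L = sqrt(D / Sigma_a)
L = sqrt(0.2088555 / 0.0847)
L = 1.5703 cm

1.5703


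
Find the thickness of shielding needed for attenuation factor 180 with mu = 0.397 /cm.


x = ln(factor) / mu
x = ln(180) / 0.397
x = 13.080 cm

13.080


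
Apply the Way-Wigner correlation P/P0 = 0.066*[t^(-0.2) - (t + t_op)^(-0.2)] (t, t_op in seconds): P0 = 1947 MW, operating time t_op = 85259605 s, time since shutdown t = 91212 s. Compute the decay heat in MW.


P/P0 = 0.066 * [t^(-0.2) - (t + t_op)^(-0.2)]
P/P0 = 0.066 * [91212^(-0.2) - (91212 + 85259605)^(-0.2)]
P/P0 = 0.066 * [0.1018567 - 0.02592737] = 0.005011336
P = 1947 * 0.005011336 = 9.7571 MW

9.7571


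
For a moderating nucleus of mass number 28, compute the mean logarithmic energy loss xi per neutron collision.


xi = 1 + (A-1)^2/(2A) * ln((A-1)/(A+1))
xi = 1 + (28-1)^2/(2*28) * ln((28-1)/(28 +1))
xi = 0.069757

0.069757


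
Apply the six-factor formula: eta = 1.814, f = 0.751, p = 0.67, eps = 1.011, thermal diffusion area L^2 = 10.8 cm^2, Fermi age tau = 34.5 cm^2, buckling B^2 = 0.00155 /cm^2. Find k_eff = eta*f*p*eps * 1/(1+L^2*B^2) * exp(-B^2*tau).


k_inf = eta*f*p*eps = 1.814*0.751*0.67*1.011 = 0.9227906
P_TNL = 1/(1 + L^2*B^2) = 1/(1 + 10.8*0.00155) = 0.9835356
P_FNL = exp(-B^2*tau) = exp(-0.00155*34.5) = 0.9479296
k_eff = k_inf * P_TNL * P_FNL = 0.9227906 * 0.9835356 * 0.9479296
k_eff = 0.86034

0.86034


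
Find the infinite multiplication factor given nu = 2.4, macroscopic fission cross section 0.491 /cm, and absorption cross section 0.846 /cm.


k_inf = nu * Sigma_f / Sigma_a
k_inf = 2.4 * 0.491 / 0.846
k_inf = 1.3929

1.3929


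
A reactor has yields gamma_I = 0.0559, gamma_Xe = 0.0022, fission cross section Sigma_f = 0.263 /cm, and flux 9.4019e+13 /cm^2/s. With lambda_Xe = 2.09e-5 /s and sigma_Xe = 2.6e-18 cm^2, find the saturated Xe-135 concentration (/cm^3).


Xe_eq = (gamma_I + gamma_Xe) * Sigma_f * phi / (lambda_Xe + sigma_Xe * phi)
Numerator = (0.0559 + 0.0022) * 0.263 * 9.4019e+13 = 1.436639e+12
Denominator = 2.09e-5 + 2.6e-18 * 9.4019e+13 = 2.653494e-04
Xe_eq = 1.436639e+12 / 2.653494e-04 = 5.4141e+15 /cm^3

5.4141e+15


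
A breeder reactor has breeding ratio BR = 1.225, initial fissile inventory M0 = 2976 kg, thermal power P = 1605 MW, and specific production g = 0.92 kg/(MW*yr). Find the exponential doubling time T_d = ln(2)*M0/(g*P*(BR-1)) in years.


Breeding gain G = BR - 1 = 1.225 - 1 = 0.225
Fissile production rate = g * P * G = 0.92 * 1605 * 0.225 = 332.235 kg/yr
T_d = ln(2) * M0 / (g * P * G)
T_d = ln(2) * 2976 / 332.235 = 6.2089 yr

6.2089


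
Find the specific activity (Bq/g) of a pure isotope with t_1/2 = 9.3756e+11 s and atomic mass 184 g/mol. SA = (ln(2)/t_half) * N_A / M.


lambda = ln(2) / t_half = ln(2) / 9.3756e+11 = 7.393097e-13 /s
SA = lambda * N_A / M
SA = 7.393097e-13 * 6.022e23 / 184
SA = 2.4196e+09 Bq/g

2.4196e+09


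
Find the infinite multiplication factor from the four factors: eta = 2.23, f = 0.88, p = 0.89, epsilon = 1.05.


k_inf = eta * f * p * epsilon
k_inf = 2.23 * 0.88 * 0.89 * 1.05
k_inf = 1.8339

1.8339


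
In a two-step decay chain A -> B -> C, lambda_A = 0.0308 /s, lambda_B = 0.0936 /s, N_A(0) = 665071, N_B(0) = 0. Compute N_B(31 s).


N_B(t) = lambda_A * N_A0 / (lambda_B - lambda_A) * [exp(-lambda_A*t) - exp(-lambda_B*t)]
exp(-0.0308*31) = 0.3848891; exp(-0.0936*31) = 0.05493525
N_B = 0.0308 * 665071 / (0.0936 - 0.0308) * (0.3848891 - 0.05493525)
N_B = 107625

107625


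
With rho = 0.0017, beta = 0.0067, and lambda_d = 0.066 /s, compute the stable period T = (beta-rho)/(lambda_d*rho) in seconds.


T = (beta - rho) / (lambda_d * rho)
T = (0.0067 - 0.0017) / (0.066 * 0.0017)
T = 44.563 s

44.563


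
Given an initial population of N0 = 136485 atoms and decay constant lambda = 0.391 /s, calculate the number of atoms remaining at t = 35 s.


N = N0 * exp(-lambda * t)
N = 136485 * exp(-0.391 * 35)
N = 0.15551

0.15551


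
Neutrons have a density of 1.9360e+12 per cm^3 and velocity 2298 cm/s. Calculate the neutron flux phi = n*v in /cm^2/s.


phi = n * v
phi = 1.9360e+12 * 2298
phi = 4.4489e+15 /cm^2/s

4.4489e+15


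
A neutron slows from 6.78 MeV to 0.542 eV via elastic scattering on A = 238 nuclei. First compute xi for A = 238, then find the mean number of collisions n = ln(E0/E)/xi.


xi = 1 + (A-1)^2/(2A)*ln((A-1)/(A+1)) = 0.008379872 (for A = 238)
n = ln(E0/E) / xi
n = ln(6.78e6 / 0.542) / 0.008379872
n = ln(1.250923e+07) / 0.008379872 = 1950.1

1950.1


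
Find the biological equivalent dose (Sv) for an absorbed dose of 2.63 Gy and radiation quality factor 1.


H = D * Q
H = 2.63 * 1
H = 2.6300 Sv

2.6300


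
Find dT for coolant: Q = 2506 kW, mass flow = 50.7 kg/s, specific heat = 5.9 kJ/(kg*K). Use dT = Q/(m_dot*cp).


dT = Q / (m_dot * cp)
dT = 2506 / (50.7 * 5.9)
dT = 8.3776 C

8.3776


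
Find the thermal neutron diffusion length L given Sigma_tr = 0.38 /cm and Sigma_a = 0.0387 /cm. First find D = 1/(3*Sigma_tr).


D = 1 / (3 * Sigma_tr) = 1 / (3 * 0.38) = 0.8771930 cm
L = sqrt(D / Sigma_a)
L = sqrt(0.8771930 / 0.0387)
L = 4.7609 cm

4.7609


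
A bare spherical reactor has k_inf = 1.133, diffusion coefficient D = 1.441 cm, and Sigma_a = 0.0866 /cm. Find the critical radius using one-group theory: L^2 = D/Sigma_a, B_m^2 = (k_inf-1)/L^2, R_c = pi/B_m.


L^2 = D / Sigma_a = 1.441 / 0.0866 = 16.63972 cm^2
B_m^2 = (k_inf - 1) / L^2 = (1.133 - 1) / 16.63972 = 0.007992923 /cm^2
For a bare sphere: B_g = pi/R, so R_c = pi / sqrt(B_m^2)
R_c = pi / sqrt(0.007992923) = 35.140 cm

35.140


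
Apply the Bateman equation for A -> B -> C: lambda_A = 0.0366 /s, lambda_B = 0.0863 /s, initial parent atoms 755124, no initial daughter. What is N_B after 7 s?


N_B(t) = lambda_A * N_A0 / (lambda_B - lambda_A) * [exp(-lambda_A*t) - exp(-lambda_B*t)]
exp(-0.0366*7) = 0.7739872; exp(-0.0863*7) = 0.5465661
N_B = 0.0366 * 755124 / (0.0863 - 0.0366) * (0.7739872 - 0.5465661)
N_B = 126466

126466


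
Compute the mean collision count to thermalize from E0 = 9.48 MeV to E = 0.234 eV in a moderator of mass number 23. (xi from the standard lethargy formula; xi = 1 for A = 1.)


xi = 1 + (A-1)^2/(2A)*ln((A-1)/(A+1)) = 0.08448899 (for A = 23)
n = ln(E0/E) / xi
n = ln(9.48e6 / 0.234) / 0.08448899
n = ln(4.051282e+07) / 0.08448899 = 207.33

207.33


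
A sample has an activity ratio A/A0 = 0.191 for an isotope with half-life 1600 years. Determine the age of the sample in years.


lambda = ln(2) / t_half = ln(2) / 1600 = 4.332170e-04 /yr
t = -ln(A/A0) / lambda
t = -ln(0.191) / 4.332170e-04
t = 3821.4 yr

3821.4


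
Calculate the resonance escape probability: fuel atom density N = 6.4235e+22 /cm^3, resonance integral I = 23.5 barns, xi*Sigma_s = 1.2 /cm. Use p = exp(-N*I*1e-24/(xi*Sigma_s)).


p = exp(-N * I * 1e-24 / (xi*Sigma_s))
p = exp(-6.4235e+22 * 23.5 * 1e-24 / 1.2)
p = 0.28424

0.28424


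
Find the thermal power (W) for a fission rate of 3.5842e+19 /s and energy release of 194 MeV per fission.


P = fission_rate * E_MeV * 1.602e-13
P = 3.5842e+19 * 194 * 1.602e-13
P = 1.1139e+09 W

1.1139e+09


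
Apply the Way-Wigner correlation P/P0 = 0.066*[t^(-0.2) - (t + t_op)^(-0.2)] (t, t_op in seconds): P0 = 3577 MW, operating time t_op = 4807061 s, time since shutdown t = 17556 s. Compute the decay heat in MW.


P/P0 = 0.066 * [t^(-0.2) - (t + t_op)^(-0.2)]
P/P0 = 0.066 * [17556^(-0.2) - (17556 + 4807061)^(-0.2)]
P/P0 = 0.066 * [0.1416168 - 0.04605825] = 0.006306864
P = 3577 * 0.006306864 = 22.560 MW

22.560


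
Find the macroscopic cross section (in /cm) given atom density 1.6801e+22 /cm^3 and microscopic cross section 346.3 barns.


Sigma = N * sigma_barns * 1e-24
Sigma = 1.6801e+22 * 346.3 * 1e-24
Sigma = 5.8182 /cm

5.8182


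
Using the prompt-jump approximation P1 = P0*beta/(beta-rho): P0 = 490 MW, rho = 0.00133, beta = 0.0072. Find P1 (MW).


P1/P0 = beta / (beta - rho)
P1/P0 = 0.0072 / (0.0072 - 0.00133) = 1.226576
P1 = 490 * 1.226576 = 601.02 MW

601.02


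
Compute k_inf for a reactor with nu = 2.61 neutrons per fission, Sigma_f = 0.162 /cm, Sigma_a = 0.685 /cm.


k_inf = nu * Sigma_f / Sigma_a
k_inf = 2.61 * 0.162 / 0.685
k_inf = 0.61726

0.61726


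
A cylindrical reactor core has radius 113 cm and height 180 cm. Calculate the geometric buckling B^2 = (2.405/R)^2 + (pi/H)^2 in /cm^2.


B^2 = (2.405/R)^2 + (pi/H)^2
B^2 = (2.405/113)^2 + (pi/180)^2
B^2 = 7.5759e-04 /cm^2

7.5759e-04


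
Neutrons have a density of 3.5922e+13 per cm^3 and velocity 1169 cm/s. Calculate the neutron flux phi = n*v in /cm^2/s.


phi = n * v
phi = 3.5922e+13 * 1169
phi = 4.1993e+16 /cm^2/s

4.1993e+16


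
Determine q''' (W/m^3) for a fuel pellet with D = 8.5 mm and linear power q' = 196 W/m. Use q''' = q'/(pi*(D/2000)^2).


r = D / 2 / 1000 = 8.5 / 2 / 1000 = 0.00425 m
q''' = q' / (pi * r^2)
q''' = 196 / (pi * 0.00425^2)
q''' = 3.4540e+06 W/m^3

3.4540e+06


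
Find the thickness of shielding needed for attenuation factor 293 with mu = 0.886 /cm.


x = ln(factor) / mu
x = ln(293) / 0.886
x = 6.4110 cm

6.4110


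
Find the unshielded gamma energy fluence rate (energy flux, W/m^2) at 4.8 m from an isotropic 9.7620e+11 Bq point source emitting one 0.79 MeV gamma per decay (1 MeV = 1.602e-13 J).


psi = A * E * 1.602e-13 / (4*pi*r^2)
psi = 9.7620e+11 * 0.79 * 1.602e-13 / (4*pi*4.8^2)
psi = 4.2671e-04 W/m^2

4.2671e-04


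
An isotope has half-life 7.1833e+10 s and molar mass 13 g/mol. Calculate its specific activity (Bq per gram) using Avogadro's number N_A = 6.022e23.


lambda = ln(2) / t_half = ln(2) / 7.1833e+10 = 9.649425e-12 /s
SA = lambda * N_A / M
SA = 9.649425e-12 * 6.022e23 / 13
SA = 4.4699e+11 Bq/g

4.4699e+11


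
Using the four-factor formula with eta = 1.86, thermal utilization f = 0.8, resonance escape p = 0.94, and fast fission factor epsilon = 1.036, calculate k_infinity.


k_inf = eta * f * p * epsilon
k_inf = 1.86 * 0.8 * 0.94 * 1.036
k_inf = 1.4491

1.4491


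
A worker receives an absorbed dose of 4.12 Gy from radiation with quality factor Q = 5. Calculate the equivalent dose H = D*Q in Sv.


H = D * Q
H = 4.12 * 5
H = 20.600 Sv

20.600


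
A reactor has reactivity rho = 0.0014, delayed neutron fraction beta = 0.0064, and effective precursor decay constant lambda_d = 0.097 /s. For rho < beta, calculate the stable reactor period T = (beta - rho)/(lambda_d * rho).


T = (beta - rho) / (lambda_d * rho)
T = (0.0064 - 0.0014) / (0.097 * 0.0014)
T = 36.819 s

36.819


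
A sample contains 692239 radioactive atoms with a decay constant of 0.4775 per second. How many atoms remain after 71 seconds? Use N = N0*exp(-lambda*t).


N = N0 * exp(-lambda * t)
N = 692239 * exp(-0.4775 * 71)
N = 1.3079e-09

1.3079e-09


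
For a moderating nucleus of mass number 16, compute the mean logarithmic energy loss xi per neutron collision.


xi = 1 + (A-1)^2/(2A) * ln((A-1)/(A+1))
xi = 1 + (16-1)^2/(2*16) * ln((16-1)/(16 +1))
xi = 0.11995

0.11995


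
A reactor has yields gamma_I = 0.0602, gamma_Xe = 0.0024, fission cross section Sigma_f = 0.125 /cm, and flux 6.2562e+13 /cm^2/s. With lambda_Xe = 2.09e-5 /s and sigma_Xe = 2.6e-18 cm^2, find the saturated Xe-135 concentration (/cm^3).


Xe_eq = (gamma_I + gamma_Xe) * Sigma_f * phi / (lambda_Xe + sigma_Xe * phi)
Numerator = (0.0602 + 0.0024) * 0.125 * 6.2562e+13 = 4.895476e+11
Denominator = 2.09e-5 + 2.6e-18 * 6.2562e+13 = 1.835612e-04
Xe_eq = 4.895476e+11 / 1.835612e-04 = 2.6669e+15 /cm^3

2.6669e+15


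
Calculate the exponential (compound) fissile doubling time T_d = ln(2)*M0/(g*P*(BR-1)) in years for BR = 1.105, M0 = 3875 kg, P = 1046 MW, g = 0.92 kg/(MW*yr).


Breeding gain G = BR - 1 = 1.105 - 1 = 0.105
Fissile production rate = g * P * G = 0.92 * 1046 * 0.105 = 101.0436 kg/yr
T_d = ln(2) * M0 / (g * P * G)
T_d = ln(2) * 3875 / 101.0436 = 26.582 yr

26.582


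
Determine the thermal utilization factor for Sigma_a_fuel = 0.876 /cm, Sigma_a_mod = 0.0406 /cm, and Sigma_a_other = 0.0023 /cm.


f = Sigma_a_fuel / (Sigma_a_fuel + Sigma_a_mod + Sigma_a_other)
f = 0.876 / (0.876 + 0.0406 + 0.0023)
f = 0.95331

0.95331


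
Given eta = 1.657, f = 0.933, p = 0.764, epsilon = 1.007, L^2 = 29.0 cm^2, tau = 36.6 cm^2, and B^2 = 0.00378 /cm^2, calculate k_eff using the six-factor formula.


k_inf = eta*f*p*eps = 1.657*0.933*0.764*1.007 = 1.189397
P_TNL = 1/(1 + L^2*B^2) = 1/(1 + 29.0*0.00378) = 0.9012094
P_FNL = exp(-B^2*tau) = exp(-0.00378*36.6) = 0.8707956
k_eff = k_inf * P_TNL * P_FNL = 1.189397 * 0.9012094 * 0.8707956
k_eff = 0.93340

0.93340


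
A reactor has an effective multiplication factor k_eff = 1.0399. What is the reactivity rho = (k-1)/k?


rho = (k_eff - 1) / k_eff
rho = (1.0399 - 1) / 1.0399
rho = 0.038369

0.038369


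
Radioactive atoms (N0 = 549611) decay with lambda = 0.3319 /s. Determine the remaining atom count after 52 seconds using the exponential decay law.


N = N0 * exp(-lambda * t)
N = 549611 * exp(-0.3319 * 52)
N = 0.017565

0.017565


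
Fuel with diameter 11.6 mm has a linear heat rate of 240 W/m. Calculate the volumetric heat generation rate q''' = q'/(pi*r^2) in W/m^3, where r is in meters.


r = D / 2 / 1000 = 11.6 / 2 / 1000 = 0.0058 m
q''' = q' / (pi * r^2)
q''' = 240 / (pi * 0.0058^2)
q''' = 2.2709e+06 W/m^3

2.2709e+06


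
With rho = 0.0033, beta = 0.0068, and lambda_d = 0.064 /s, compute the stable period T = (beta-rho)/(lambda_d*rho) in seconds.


T = (beta - rho) / (lambda_d * rho)
T = (0.0068 - 0.0033) / (0.064 * 0.0033)
T = 16.572 s

16.572


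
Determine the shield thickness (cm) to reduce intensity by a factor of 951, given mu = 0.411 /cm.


x = ln(factor) / mu
x = ln(951) / 0.411
x = 16.685 cm

16.685


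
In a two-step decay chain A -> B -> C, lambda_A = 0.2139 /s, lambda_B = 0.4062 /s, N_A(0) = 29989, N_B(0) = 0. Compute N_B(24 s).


N_B(t) = lambda_A * N_A0 / (lambda_B - lambda_A) * [exp(-lambda_A*t) - exp(-lambda_B*t)]
exp(-0.2139*24) = 0.005895299; exp(-0.4062*24) = 5.836466e-05
N_B = 0.2139 * 29989 / (0.4062 - 0.2139) * (0.005895299 - 5.836466e-05)
N_B = 194.71

194.71


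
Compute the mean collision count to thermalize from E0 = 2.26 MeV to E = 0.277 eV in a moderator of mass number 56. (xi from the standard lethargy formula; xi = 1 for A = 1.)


xi = 1 + (A-1)^2/(2A)*ln((A-1)/(A+1)) = 0.03529286 (for A = 56)
n = ln(E0/E) / xi
n = ln(2.26e6 / 0.277) / 0.03529286
n = ln(8.158845e+06) / 0.03529286 = 450.93

450.93


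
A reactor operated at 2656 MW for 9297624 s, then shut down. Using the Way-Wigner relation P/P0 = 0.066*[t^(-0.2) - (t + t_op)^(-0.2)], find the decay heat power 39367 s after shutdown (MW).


P/P0 = 0.066 * [t^(-0.2) - (t + t_op)^(-0.2)]
P/P0 = 0.066 * [39367^(-0.2) - (39367 + 9297624)^(-0.2)]
P/P0 = 0.066 * [0.1204963 - 0.04036069] = 0.005288950
P = 2656 * 0.005288950 = 14.047 MW

14.047


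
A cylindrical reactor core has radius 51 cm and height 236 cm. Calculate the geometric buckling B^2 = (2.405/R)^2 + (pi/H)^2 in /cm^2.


B^2 = (2.405/R)^2 + (pi/H)^2
B^2 = (2.405/51)^2 + (pi/236)^2
B^2 = 0.0024010 /cm^2

0.0024010


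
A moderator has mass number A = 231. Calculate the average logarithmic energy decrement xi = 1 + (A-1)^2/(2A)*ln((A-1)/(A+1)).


xi = 1 + (A-1)^2/(2A) * ln((A-1)/(A+1))
xi = 1 + (231-1)^2/(2*231) * ln((231-1)/(231 +1))
xi = 0.0086331

0.0086331


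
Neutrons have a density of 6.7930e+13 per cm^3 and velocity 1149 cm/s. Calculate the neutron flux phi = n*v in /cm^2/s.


phi = n * v
phi = 6.7930e+13 * 1149
phi = 7.8052e+16 /cm^2/s

7.8052e+16


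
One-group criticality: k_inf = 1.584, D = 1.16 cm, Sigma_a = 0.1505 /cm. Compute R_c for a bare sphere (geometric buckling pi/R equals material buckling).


L^2 = D / Sigma_a = 1.16 / 0.1505 = 7.707641 cm^2
B_m^2 = (k_inf - 1) / L^2 = (1.584 - 1) / 7.707641 = 0.07576897 /cm^2
For a bare sphere: B_g = pi/R, so R_c = pi / sqrt(B_m^2)
R_c = pi / sqrt(0.07576897) = 11.413 cm

11.413


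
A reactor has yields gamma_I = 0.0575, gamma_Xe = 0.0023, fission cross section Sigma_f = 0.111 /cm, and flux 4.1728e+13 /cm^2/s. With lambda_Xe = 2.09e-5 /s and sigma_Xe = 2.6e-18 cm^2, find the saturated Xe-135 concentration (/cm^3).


Xe_eq = (gamma_I + gamma_Xe) * Sigma_f * phi / (lambda_Xe + sigma_Xe * phi)
Numerator = (0.0575 + 0.0023) * 0.111 * 4.1728e+13 = 2.769821e+11
Denominator = 2.09e-5 + 2.6e-18 * 4.1728e+13 = 1.293928e-04
Xe_eq = 2.769821e+11 / 1.293928e-04 = 2.1406e+15 /cm^3

2.1406e+15


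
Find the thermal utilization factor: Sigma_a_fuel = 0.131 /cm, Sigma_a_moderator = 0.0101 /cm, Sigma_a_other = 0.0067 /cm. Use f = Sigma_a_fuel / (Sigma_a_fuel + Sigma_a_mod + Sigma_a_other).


f = Sigma_a_fuel / (Sigma_a_fuel + Sigma_a_mod + Sigma_a_other)
f = 0.131 / (0.131 + 0.0101 + 0.0067)
f = 0.88633

0.88633


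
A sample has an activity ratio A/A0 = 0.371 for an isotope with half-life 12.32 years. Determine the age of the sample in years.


lambda = ln(2) / t_half = ln(2) / 12.32 = 0.05626195 /yr
t = -ln(A/A0) / lambda
t = -ln(0.371) / 0.05626195
t = 17.624 yr

17.624


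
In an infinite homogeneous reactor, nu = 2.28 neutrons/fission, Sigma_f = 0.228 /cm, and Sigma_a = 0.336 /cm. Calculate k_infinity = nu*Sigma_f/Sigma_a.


k_inf = nu * Sigma_f / Sigma_a
k_inf = 2.28 * 0.228 / 0.336
k_inf = 1.5471

1.5471


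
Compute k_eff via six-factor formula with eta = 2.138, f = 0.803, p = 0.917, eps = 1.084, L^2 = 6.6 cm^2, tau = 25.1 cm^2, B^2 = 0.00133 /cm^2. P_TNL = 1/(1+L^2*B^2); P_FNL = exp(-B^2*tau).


k_inf = eta*f*p*eps = 2.138*0.803*0.917*1.084 = 1.706561
P_TNL = 1/(1 + L^2*B^2) = 1/(1 + 6.6*0.00133) = 0.9912984
P_FNL = exp(-B^2*tau) = exp(-0.00133*25.1) = 0.9671681
k_eff = k_inf * P_TNL * P_FNL = 1.706561 * 0.9912984 * 0.9671681
k_eff = 1.6362

1.6362


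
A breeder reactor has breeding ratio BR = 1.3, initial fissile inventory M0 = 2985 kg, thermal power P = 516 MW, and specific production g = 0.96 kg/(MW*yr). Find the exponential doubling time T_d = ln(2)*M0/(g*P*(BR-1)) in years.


Breeding gain G = BR - 1 = 1.3 - 1 = 0.3
Fissile production rate = g * P * G = 0.96 * 516 * 0.3 = 148.608 kg/yr
T_d = ln(2) * M0 / (g * P * G)
T_d = ln(2) * 2985 / 148.608 = 13.923 yr

13.923


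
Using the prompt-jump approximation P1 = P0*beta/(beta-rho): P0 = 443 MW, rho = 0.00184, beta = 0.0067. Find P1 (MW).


P1/P0 = beta / (beta - rho)
P1/P0 = 0.0067 / (0.0067 - 0.00184) = 1.378601
P1 = 443 * 1.378601 = 610.72 MW

610.72


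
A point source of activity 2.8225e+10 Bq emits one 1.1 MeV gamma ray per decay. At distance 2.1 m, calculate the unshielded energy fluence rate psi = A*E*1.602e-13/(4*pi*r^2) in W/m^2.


psi = A * E * 1.602e-13 / (4*pi*r^2)
psi = 2.8225e+10 * 1.1 * 1.602e-13 / (4*pi*2.1^2)
psi = 8.9751e-05 W/m^2

8.9751e-05


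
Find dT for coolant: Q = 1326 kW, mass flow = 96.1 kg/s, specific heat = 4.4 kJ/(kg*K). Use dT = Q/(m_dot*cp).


dT = Q / (m_dot * cp)
dT = 1326 / (96.1 * 4.4)
dT = 3.1359 C

3.1359


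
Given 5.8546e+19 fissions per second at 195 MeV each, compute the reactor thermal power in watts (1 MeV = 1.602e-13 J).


P = fission_rate * E_MeV * 1.602e-13
P = 5.8546e+19 * 195 * 1.602e-13
P = 1.8289e+09 W

1.8289e+09


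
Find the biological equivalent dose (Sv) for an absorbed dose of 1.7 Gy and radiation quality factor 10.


H = D * Q
H = 1.7 * 10
H = 17.000 Sv

17.000


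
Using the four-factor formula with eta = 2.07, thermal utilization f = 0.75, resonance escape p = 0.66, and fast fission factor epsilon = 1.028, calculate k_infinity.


k_inf = eta * f * p * epsilon
k_inf = 2.07 * 0.75 * 0.66 * 1.028
k_inf = 1.0533

1.0533
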